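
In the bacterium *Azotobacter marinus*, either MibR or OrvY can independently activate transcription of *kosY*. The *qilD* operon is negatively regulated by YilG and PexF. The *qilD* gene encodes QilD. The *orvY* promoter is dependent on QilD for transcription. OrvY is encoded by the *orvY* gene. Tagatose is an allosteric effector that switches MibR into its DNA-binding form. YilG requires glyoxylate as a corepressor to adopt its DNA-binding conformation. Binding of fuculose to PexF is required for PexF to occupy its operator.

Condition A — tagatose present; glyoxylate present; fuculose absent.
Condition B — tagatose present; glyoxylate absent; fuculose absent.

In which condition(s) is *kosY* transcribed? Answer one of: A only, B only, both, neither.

both

Condition A:
Tagatose is present, so MibR is active.
Glyoxylate is present, so YilG is active.
Fuculose is absent, so PexF is inactive.
With repressor YilG bound, *qilD* is not transcribed.
So QilD is not produced.
Required activator QilD is absent, so *orvY* is not transcribed.
So OrvY is not produced.
Activator MibR is present, so *kosY* is transcribed.
→ *kosY* is ON in A.
Condition B:
Tagatose is present, so MibR is active.
Glyoxylate is absent, so YilG is inactive.
Fuculose is absent, so PexF is inactive.
With no repressor bound, *qilD* is transcribed.
So QilD is produced and active.
No repressor is bound and QilD is active, so *orvY* is transcribed.
So OrvY is produced and active.
Activator MibR is present, so *kosY* is transcribed.
→ *kosY* is ON in B.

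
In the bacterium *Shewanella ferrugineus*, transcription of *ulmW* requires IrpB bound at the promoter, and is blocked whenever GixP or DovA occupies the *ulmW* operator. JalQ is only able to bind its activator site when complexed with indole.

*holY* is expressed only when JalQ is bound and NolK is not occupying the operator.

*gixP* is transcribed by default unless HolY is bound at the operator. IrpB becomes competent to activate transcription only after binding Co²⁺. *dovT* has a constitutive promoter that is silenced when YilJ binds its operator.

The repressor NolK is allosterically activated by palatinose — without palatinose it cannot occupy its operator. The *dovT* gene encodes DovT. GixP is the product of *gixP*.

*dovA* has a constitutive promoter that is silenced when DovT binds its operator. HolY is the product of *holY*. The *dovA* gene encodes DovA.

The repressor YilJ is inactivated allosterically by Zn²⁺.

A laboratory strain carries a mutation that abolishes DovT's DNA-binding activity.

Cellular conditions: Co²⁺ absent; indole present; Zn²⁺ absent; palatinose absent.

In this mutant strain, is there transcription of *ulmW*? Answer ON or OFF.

OFF

Palatinose is absent, so NolK is inactive.
Indole is present, so JalQ is active.
No repressor is bound and JalQ is active, so *holY* is transcribed.
So HolY is produced and active.
With repressor HolY bound, *gixP* is not transcribed.
So GixP is not produced.
Co²⁺ is absent, so IrpB is inactive.
DovT is non-functional in this strain, so it has no effect.
With no repressor bound, *dovA* is transcribed.
So DovA is produced and active.
With repressor DovA bound, *ulmW* is not transcribed.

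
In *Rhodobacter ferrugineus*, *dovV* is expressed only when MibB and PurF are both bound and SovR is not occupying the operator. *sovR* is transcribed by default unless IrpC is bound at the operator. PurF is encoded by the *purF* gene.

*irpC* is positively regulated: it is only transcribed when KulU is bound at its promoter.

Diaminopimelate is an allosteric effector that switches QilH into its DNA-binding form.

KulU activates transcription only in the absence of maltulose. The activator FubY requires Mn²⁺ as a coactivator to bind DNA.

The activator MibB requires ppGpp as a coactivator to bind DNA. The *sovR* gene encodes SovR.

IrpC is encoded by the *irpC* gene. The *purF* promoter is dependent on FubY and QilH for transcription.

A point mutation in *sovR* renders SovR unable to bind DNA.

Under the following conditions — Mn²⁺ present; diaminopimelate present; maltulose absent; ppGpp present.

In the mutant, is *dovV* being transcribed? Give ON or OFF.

ON

SovR is non-functional in this strain, so it has no effect.
ppGpp is present, so MibB is active.
Mn²⁺ is present, so FubY is active.
Diaminopimelate is present, so QilH is active.
No repressor is bound and FubY and QilH are active, so *purF* is transcribed.
So PurF is produced and active.
No repressor is bound and MibB and PurF are active, so *dovV* is transcribed.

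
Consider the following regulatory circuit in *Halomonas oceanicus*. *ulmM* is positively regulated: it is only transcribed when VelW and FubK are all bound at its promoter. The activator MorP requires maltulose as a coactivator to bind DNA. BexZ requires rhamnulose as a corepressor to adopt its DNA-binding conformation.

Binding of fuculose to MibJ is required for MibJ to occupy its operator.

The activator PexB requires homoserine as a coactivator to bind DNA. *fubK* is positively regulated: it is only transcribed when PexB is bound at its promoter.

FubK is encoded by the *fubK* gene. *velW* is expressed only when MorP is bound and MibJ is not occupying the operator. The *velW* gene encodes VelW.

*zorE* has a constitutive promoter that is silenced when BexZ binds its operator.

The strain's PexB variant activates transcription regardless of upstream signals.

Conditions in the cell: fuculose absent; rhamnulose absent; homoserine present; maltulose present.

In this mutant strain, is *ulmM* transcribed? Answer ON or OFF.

ON

Fuculose is absent, so MibJ is inactive.
Maltulose is present, so MorP is active.
No repressor is bound and MorP is active, so *velW* is transcribed.
So VelW is produced and active.
PexB is constitutively active in this strain.
No repressor is bound and PexB is active, so *fubK* is transcribed.
So FubK is produced and active.
No repressor is bound and VelW and FubK are active, so *ulmM* is transcribed.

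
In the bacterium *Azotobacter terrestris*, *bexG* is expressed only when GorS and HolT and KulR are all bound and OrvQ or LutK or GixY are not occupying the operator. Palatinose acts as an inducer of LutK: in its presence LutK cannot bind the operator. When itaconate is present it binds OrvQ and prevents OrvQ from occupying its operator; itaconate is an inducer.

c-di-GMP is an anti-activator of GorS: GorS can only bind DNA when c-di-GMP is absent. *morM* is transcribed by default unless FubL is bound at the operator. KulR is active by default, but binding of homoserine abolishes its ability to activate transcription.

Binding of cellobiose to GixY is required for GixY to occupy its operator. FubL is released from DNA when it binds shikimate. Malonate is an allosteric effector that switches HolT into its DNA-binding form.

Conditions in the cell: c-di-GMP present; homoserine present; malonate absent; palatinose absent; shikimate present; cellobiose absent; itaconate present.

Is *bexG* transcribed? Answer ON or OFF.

OFF

Itaconate is present, so OrvQ is inactive.
Palatinose is absent, so LutK is active.
c-di-GMP is present, so GorS is inactive.
Malonate is absent, so HolT is inactive.
Homoserine is present, so KulR is inactive.
Cellobiose is absent, so GixY is inactive.
With repressor LutK bound, *bexG* is not transcribed.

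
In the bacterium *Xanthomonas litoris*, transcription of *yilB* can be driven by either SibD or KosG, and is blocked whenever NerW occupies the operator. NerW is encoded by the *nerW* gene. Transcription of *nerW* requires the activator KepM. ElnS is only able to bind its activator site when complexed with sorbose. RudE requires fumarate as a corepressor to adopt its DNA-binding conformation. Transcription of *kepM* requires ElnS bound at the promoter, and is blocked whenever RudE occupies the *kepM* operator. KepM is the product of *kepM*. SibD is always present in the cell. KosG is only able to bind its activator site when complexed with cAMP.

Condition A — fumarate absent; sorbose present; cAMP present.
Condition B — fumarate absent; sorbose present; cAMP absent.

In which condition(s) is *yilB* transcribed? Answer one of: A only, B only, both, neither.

neither

Condition A:
Fumarate is absent, so RudE is inactive.
Sorbose is present, so ElnS is active.
No repressor is bound and ElnS is active, so *kepM* is transcribed.
So KepM is produced and active.
No repressor is bound and KepM is active, so *nerW* is transcribed.
So NerW is produced and active.
SibD is produced constitutively and is active.
cAMP is present, so KosG is active.
With repressor NerW bound, *yilB* is not transcribed.
→ *yilB* is OFF in A.
Condition B:
Fumarate is absent, so RudE is inactive.
Sorbose is present, so ElnS is active.
No repressor is bound and ElnS is active, so *kepM* is transcribed.
So KepM is produced and active.
No repressor is bound and KepM is active, so *nerW* is transcribed.
So NerW is produced and active.
SibD is produced constitutively and is active.
cAMP is absent, so KosG is inactive.
With repressor NerW bound, *yilB* is not transcribed.
→ *yilB* is OFF in B.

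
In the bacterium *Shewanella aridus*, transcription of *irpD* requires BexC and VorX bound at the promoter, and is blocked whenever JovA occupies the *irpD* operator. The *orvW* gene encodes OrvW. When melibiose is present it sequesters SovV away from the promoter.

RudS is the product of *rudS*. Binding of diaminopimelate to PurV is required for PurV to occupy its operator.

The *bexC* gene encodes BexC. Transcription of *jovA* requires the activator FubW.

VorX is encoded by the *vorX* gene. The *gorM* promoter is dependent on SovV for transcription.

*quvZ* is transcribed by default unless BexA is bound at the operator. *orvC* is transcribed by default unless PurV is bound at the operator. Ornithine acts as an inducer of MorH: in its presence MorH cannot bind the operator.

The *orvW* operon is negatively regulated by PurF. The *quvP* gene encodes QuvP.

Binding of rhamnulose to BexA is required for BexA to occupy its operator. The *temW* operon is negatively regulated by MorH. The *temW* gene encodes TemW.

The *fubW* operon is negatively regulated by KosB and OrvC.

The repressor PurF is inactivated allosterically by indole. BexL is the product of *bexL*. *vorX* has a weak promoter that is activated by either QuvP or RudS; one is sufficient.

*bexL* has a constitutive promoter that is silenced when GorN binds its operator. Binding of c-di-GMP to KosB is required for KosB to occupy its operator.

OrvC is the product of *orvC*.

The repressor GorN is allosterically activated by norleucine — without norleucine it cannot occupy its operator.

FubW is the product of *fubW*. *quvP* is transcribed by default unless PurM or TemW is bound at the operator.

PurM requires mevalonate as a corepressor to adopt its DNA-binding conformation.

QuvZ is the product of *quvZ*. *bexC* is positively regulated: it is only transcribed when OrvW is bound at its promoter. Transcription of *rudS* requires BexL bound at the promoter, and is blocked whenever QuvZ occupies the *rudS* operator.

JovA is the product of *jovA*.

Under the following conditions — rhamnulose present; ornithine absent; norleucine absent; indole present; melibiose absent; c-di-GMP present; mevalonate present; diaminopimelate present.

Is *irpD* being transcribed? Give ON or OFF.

ON

Indole is present, so PurF is inactive.
With no repressor bound, *orvW* is transcribed.
So OrvW is produced and active.
No repressor is bound and OrvW is active, so *bexC* is transcribed.
So BexC is produced and active.
Mevalonate is present, so PurM is active.
Ornithine is absent, so MorH is active.
With repressor MorH bound, *temW* is not transcribed.
So TemW is not produced.
With repressor PurM bound, *quvP* is not transcribed.
So QuvP is not produced.
Rhamnulose is present, so BexA is active.
With repressor BexA bound, *quvZ* is not transcribed.
So QuvZ is not produced.
Norleucine is absent, so GorN is inactive.
With no repressor bound, *bexL* is transcribed.
So BexL is produced and active.
No repressor is bound and BexL is active, so *rudS* is transcribed.
So RudS is produced and active.
Activator RudS is present, so *vorX* is transcribed.
So VorX is produced and active.
c-di-GMP is present, so KosB is active.
Diaminopimelate is present, so PurV is active.
With repressor PurV bound, *orvC* is not transcribed.
So OrvC is not produced.
With repressor KosB bound, *fubW* is not transcribed.
So FubW is not produced.
Required activator FubW is absent, so *jovA* is not transcribed.
So JovA is not produced.
No repressor is bound and BexC and VorX are active, so *irpD* is transcribed.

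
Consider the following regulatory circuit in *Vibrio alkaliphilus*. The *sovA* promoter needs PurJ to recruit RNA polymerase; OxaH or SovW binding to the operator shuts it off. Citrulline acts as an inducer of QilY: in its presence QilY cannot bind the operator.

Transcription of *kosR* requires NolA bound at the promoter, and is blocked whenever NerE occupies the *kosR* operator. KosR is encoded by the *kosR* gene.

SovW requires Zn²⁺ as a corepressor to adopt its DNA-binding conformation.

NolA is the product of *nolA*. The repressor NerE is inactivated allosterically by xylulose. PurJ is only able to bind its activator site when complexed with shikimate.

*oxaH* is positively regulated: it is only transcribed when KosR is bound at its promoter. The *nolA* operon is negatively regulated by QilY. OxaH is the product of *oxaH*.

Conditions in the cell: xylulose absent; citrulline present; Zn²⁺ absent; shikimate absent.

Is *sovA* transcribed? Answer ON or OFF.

OFF

Citrulline is present, so QilY is inactive.
With no repressor bound, *nolA* is transcribed.
So NolA is produced and active.
Xylulose is absent, so NerE is active.
With repressor NerE bound, *kosR* is not transcribed.
So KosR is not produced.
Required activator KosR is absent, so *oxaH* is not transcribed.
So OxaH is not produced.
Zn²⁺ is absent, so SovW is inactive.
Shikimate is absent, so PurJ is inactive.
Required activator PurJ is absent, so *sovA* is not transcribed.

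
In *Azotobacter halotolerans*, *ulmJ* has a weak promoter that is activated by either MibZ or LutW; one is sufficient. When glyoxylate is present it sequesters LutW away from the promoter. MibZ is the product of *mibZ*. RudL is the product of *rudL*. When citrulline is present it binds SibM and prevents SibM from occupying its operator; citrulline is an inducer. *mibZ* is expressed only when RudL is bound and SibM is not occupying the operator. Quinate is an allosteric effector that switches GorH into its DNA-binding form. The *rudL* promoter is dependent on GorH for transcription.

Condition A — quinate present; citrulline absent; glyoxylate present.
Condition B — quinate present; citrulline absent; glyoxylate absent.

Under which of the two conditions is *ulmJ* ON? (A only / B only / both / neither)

B only

Condition A:
Quinate is present, so GorH is active.
No repressor is bound and GorH is active, so *rudL* is transcribed.
So RudL is produced and active.
Citrulline is absent, so SibM is active.
With repressor SibM bound, *mibZ* is not transcribed.
So MibZ is not produced.
Glyoxylate is present, so LutW is inactive.
No activator is available at the *ulmJ* promoter, so *ulmJ* is not transcribed.
→ *ulmJ* is OFF in A.
Condition B:
Quinate is present, so GorH is active.
No repressor is bound and GorH is active, so *rudL* is transcribed.
So RudL is produced and active.
Citrulline is absent, so SibM is active.
With repressor SibM bound, *mibZ* is not transcribed.
So MibZ is not produced.
Glyoxylate is absent, so LutW is active.
Activator LutW is present, so *ulmJ* is transcribed.
→ *ulmJ* is ON in B.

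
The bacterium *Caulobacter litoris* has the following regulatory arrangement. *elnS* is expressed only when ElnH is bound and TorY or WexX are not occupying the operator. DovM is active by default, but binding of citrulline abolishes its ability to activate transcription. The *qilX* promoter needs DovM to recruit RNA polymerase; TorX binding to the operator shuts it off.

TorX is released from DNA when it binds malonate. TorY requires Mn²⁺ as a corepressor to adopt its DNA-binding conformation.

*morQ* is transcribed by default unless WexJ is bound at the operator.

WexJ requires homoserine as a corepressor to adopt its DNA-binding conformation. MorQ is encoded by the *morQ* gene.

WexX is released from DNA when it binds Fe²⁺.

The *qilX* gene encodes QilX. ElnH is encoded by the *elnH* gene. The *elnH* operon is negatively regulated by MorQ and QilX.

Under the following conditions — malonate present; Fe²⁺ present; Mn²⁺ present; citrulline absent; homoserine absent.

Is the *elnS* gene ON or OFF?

Mn²⁺ is present, so TorY is active.
Homoserine is absent, so WexJ is inactive.
With no repressor bound, *morQ* is transcribed.
So MorQ is produced and active.
Malonate is present, so TorX is inactive.
Citrulline is absent, so DovM is active.
No repressor is bound and DovM is active, so *qilX* is transcribed.
So QilX is produced and active.
With repressor MorQ bound, *elnH* is not transcribed.
So ElnH is not produced.
Fe²⁺ is present, so WexX is inactive.
With repressor TorY bound, *elnS* is not transcribed.

OFF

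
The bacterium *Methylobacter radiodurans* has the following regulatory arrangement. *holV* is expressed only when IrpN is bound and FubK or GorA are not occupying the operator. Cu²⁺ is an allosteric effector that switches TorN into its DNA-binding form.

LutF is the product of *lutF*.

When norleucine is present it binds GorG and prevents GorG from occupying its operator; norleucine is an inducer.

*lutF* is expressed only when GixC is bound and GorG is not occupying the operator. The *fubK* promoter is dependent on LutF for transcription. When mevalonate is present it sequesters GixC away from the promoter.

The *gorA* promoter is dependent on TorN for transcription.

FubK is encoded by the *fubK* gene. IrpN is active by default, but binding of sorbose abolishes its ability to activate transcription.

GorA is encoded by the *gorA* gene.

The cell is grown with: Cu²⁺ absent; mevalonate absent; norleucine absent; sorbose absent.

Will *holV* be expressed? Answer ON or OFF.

ON

Mevalonate is absent, so GixC is active.
Norleucine is absent, so GorG is active.
With repressor GorG bound, *lutF* is not transcribed.
So LutF is not produced.
Required activator LutF is absent, so *fubK* is not transcribed.
So FubK is not produced.
Cu²⁺ is absent, so TorN is inactive.
Required activator TorN is absent, so *gorA* is not transcribed.
So GorA is not produced.
Sorbose is absent, so IrpN is active.
No repressor is bound and IrpN is active, so *holV* is transcribed.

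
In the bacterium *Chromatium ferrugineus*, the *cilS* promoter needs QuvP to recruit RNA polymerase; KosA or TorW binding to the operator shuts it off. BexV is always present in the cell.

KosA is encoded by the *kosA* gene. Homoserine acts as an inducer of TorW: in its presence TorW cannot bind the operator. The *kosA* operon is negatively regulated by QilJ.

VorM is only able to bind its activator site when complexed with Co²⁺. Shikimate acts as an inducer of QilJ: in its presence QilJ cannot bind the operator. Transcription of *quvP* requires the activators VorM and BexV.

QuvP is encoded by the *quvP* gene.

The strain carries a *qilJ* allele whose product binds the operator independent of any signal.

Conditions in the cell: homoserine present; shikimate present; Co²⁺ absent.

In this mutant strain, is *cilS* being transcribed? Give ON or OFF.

QilJ is constitutively active in this strain.
With repressor QilJ bound, *kosA* is not transcribed.
So KosA is not produced.
Co²⁺ is absent, so VorM is inactive.
BexV is produced constitutively and is active.
Required activator VorM is absent, so *quvP* is not transcribed.
So QuvP is not produced.
Homoserine is present, so TorW is inactive.
Required activator QuvP is absent, so *cilS* is not transcribed.

OFF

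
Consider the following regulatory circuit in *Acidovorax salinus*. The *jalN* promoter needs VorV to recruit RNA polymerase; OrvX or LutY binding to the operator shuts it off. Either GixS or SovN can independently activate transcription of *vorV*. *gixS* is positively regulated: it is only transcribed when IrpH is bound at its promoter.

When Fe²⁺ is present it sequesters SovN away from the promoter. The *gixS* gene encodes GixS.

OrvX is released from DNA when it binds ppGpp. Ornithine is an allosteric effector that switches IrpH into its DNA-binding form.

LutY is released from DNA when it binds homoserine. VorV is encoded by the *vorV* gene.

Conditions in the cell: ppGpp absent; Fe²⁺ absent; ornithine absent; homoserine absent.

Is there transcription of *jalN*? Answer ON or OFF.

ppGpp is absent, so OrvX is active.
Homoserine is absent, so LutY is active.
Ornithine is absent, so IrpH is inactive.
Required activator IrpH is absent, so *gixS* is not transcribed.
So GixS is not produced.
Fe²⁺ is absent, so SovN is active.
Activator SovN is present, so *vorV* is transcribed.
So VorV is produced and active.
With repressor OrvX bound, *jalN* is not transcribed.

OFF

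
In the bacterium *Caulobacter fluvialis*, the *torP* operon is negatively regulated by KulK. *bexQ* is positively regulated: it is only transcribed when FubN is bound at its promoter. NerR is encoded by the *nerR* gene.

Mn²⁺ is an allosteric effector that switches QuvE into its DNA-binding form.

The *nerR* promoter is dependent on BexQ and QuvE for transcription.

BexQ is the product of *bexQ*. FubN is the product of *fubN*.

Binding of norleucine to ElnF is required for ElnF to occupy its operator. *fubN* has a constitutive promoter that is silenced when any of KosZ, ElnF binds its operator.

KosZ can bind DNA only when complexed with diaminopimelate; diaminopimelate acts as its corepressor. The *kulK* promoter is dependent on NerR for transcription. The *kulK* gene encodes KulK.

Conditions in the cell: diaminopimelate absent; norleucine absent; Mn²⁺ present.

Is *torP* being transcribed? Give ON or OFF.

Diaminopimelate is absent, so KosZ is inactive.
Norleucine is absent, so ElnF is inactive.
With no repressor bound, *fubN* is transcribed.
So FubN is produced and active.
No repressor is bound and FubN is active, so *bexQ* is transcribed.
So BexQ is produced and active.
Mn²⁺ is present, so QuvE is active.
No repressor is bound and BexQ and QuvE are active, so *nerR* is transcribed.
So NerR is produced and active.
No repressor is bound and NerR is active, so *kulK* is transcribed.
So KulK is produced and active.
With repressor KulK bound, *torP* is not transcribed.

OFF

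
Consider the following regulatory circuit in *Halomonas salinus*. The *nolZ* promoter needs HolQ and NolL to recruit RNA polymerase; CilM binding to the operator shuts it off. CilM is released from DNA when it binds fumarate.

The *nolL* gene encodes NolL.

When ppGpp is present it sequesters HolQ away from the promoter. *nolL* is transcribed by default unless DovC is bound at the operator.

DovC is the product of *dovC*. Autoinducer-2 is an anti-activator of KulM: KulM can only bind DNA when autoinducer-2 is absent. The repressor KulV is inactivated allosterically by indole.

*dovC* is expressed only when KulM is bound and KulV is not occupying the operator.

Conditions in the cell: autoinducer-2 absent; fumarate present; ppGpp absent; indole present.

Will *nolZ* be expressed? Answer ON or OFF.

OFF

ppGpp is absent, so HolQ is active.
Fumarate is present, so CilM is inactive.
Indole is present, so KulV is inactive.
Autoinducer-2 is absent, so KulM is active.
No repressor is bound and KulM is active, so *dovC* is transcribed.
So DovC is produced and active.
With repressor DovC bound, *nolL* is not transcribed.
So NolL is not produced.
Required activator NolL is absent, so *nolZ* is not transcribed.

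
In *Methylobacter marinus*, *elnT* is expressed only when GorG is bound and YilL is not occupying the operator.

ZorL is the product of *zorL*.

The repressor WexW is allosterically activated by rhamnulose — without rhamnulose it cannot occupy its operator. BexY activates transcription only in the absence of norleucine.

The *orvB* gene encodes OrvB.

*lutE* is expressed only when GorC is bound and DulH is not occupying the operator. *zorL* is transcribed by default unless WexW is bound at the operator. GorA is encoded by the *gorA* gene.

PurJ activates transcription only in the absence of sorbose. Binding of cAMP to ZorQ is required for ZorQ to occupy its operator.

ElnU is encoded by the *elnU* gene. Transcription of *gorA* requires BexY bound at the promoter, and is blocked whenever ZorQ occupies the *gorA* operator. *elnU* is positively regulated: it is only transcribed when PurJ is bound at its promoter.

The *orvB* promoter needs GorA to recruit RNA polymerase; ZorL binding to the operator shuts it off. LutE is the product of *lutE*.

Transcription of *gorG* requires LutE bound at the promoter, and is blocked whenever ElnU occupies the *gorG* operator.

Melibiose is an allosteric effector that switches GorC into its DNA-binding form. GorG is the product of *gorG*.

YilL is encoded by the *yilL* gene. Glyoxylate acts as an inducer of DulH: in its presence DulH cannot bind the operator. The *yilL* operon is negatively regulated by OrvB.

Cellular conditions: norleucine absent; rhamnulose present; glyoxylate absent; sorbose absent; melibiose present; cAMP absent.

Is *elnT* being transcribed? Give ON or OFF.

OFF

Rhamnulose is present, so WexW is active.
With repressor WexW bound, *zorL* is not transcribed.
So ZorL is not produced.
Norleucine is absent, so BexY is active.
cAMP is absent, so ZorQ is inactive.
No repressor is bound and BexY is active, so *gorA* is transcribed.
So GorA is produced and active.
No repressor is bound and GorA is active, so *orvB* is transcribed.
So OrvB is produced and active.
With repressor OrvB bound, *yilL* is not transcribed.
So YilL is not produced.
Sorbose is absent, so PurJ is active.
No repressor is bound and PurJ is active, so *elnU* is transcribed.
So ElnU is produced and active.
Glyoxylate is absent, so DulH is active.
Melibiose is present, so GorC is active.
With repressor DulH bound, *lutE* is not transcribed.
So LutE is not produced.
With repressor ElnU bound, *gorG* is not transcribed.
So GorG is not produced.
Required activator GorG is absent, so *elnT* is not transcribed.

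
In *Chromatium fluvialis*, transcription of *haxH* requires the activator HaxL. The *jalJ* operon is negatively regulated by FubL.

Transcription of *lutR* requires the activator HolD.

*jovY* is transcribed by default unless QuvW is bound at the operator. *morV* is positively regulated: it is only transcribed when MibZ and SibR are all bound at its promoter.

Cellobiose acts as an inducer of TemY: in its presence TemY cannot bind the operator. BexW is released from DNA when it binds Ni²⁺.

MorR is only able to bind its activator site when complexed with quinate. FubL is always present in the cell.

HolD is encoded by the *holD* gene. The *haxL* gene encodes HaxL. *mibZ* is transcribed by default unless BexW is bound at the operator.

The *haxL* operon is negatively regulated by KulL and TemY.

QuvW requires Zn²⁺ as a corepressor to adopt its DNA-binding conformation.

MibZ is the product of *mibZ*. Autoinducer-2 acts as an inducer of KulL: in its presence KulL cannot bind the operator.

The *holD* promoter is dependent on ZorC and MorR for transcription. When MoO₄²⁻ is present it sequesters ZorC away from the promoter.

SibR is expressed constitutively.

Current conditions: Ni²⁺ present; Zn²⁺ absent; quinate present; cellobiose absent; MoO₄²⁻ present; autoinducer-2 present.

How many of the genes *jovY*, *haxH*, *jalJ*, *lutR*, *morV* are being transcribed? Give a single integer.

Zn²⁺ is absent, so QuvW is inactive.
With no repressor bound, *jovY* is transcribed.
→ *jovY* is ON.
Autoinducer-2 is present, so KulL is inactive.
Cellobiose is absent, so TemY is active.
With repressor TemY bound, *haxL* is not transcribed.
So HaxL is not produced.
Required activator HaxL is absent, so *haxH* is not transcribed.
→ *haxH* is OFF.
FubL is produced constitutively and is active.
With repressor FubL bound, *jalJ* is not transcribed.
→ *jalJ* is OFF.
MoO₄²⁻ is present, so ZorC is inactive.
Quinate is present, so MorR is active.
Required activator ZorC is absent, so *holD* is not transcribed.
So HolD is not produced.
Required activator HolD is absent, so *lutR* is not transcribed.
→ *lutR* is OFF.
Ni²⁺ is present, so BexW is inactive.
With no repressor bound, *mibZ* is transcribed.
So MibZ is produced and active.
SibR is produced constitutively and is active.
No repressor is bound and MibZ and SibR are active, so *morV* is transcribed.
→ *morV* is ON.
2 of the 5 genes are transcribed.

2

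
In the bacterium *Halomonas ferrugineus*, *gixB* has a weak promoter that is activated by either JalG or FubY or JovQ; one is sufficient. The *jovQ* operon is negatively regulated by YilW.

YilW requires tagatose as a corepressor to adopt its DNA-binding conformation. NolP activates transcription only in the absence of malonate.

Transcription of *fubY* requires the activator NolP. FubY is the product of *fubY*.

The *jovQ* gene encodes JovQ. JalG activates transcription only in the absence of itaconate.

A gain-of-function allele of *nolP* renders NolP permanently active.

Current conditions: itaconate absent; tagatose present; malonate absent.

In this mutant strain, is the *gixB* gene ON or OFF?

Itaconate is absent, so JalG is active.
NolP is constitutively active in this strain.
No repressor is bound and NolP is active, so *fubY* is transcribed.
So FubY is produced and active.
Tagatose is present, so YilW is active.
With repressor YilW bound, *jovQ* is not transcribed.
So JovQ is not produced.
Activator JalG is present, so *gixB* is transcribed.

ON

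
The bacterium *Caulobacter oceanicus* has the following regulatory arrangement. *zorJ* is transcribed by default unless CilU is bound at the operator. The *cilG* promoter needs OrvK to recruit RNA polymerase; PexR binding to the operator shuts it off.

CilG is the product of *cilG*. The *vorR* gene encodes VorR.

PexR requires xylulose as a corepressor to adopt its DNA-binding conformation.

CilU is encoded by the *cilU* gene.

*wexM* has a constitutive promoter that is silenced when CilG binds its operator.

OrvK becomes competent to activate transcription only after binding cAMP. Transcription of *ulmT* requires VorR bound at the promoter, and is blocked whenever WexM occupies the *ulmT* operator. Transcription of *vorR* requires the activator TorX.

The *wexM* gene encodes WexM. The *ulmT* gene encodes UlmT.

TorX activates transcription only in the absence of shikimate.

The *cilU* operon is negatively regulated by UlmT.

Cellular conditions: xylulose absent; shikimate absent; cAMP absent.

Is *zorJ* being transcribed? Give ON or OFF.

Xylulose is absent, so PexR is inactive.
cAMP is absent, so OrvK is inactive.
Required activator OrvK is absent, so *cilG* is not transcribed.
So CilG is not produced.
With no repressor bound, *wexM* is transcribed.
So WexM is produced and active.
Shikimate is absent, so TorX is active.
No repressor is bound and TorX is active, so *vorR* is transcribed.
So VorR is produced and active.
With repressor WexM bound, *ulmT* is not transcribed.
So UlmT is not produced.
With no repressor bound, *cilU* is transcribed.
So CilU is produced and active.
With repressor CilU bound, *zorJ* is not transcribed.

OFF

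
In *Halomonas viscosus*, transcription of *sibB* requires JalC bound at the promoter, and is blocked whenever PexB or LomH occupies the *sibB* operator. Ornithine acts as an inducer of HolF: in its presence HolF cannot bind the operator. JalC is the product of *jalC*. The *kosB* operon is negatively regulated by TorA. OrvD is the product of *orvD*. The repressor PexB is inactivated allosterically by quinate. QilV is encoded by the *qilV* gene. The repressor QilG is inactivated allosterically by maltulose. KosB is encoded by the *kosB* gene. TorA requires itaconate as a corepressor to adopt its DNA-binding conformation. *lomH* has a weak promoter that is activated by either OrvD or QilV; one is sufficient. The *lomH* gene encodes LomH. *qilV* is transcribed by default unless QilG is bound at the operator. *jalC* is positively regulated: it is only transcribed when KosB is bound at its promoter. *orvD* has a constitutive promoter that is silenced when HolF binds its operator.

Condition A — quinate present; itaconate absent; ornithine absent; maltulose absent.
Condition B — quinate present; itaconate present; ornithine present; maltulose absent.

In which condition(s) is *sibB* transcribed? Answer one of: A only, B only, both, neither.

A only

Condition A:
Quinate is present, so PexB is inactive.
Itaconate is absent, so TorA is inactive.
With no repressor bound, *kosB* is transcribed.
So KosB is produced and active.
No repressor is bound and KosB is active, so *jalC* is transcribed.
So JalC is produced and active.
Ornithine is absent, so HolF is active.
With repressor HolF bound, *orvD* is not transcribed.
So OrvD is not produced.
Maltulose is absent, so QilG is active.
With repressor QilG bound, *qilV* is not transcribed.
So QilV is not produced.
No activator is available at the *lomH* promoter, so *lomH* is not transcribed.
So LomH is not produced.
No repressor is bound and JalC is active, so *sibB* is transcribed.
→ *sibB* is ON in A.
Condition B:
Quinate is present, so PexB is inactive.
Itaconate is present, so TorA is active.
With repressor TorA bound, *kosB* is not transcribed.
So KosB is not produced.
Required activator KosB is absent, so *jalC* is not transcribed.
So JalC is not produced.
Ornithine is present, so HolF is inactive.
With no repressor bound, *orvD* is transcribed.
So OrvD is produced and active.
Maltulose is absent, so QilG is active.
With repressor QilG bound, *qilV* is not transcribed.
So QilV is not produced.
Activator OrvD is present, so *lomH* is transcribed.
So LomH is produced and active.
With repressor LomH bound, *sibB* is not transcribed.
→ *sibB* is OFF in B.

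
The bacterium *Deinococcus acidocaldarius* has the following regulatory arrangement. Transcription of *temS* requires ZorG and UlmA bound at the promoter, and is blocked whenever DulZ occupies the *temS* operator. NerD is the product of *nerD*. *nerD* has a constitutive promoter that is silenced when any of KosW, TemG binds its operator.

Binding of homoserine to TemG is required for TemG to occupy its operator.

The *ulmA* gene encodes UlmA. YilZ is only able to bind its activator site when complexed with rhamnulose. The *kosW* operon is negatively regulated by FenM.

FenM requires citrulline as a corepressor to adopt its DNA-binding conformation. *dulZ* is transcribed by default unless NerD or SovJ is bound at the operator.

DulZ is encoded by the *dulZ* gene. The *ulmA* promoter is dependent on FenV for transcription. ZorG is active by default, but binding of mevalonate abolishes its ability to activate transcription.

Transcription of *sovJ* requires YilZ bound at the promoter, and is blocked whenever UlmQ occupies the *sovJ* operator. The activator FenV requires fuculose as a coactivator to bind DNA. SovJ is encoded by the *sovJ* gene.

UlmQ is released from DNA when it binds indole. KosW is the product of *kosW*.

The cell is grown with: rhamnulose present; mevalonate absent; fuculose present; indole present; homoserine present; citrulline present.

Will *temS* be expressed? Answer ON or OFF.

Mevalonate is absent, so ZorG is active.
Citrulline is present, so FenM is active.
With repressor FenM bound, *kosW* is not transcribed.
So KosW is not produced.
Homoserine is present, so TemG is active.
With repressor TemG bound, *nerD* is not transcribed.
So NerD is not produced.
Indole is present, so UlmQ is inactive.
Rhamnulose is present, so YilZ is active.
No repressor is bound and YilZ is active, so *sovJ* is transcribed.
So SovJ is produced and active.
With repressor SovJ bound, *dulZ* is not transcribed.
So DulZ is not produced.
Fuculose is present, so FenV is active.
No repressor is bound and FenV is active, so *ulmA* is transcribed.
So UlmA is produced and active.
No repressor is bound and ZorG and UlmA are active, so *temS* is transcribed.

ON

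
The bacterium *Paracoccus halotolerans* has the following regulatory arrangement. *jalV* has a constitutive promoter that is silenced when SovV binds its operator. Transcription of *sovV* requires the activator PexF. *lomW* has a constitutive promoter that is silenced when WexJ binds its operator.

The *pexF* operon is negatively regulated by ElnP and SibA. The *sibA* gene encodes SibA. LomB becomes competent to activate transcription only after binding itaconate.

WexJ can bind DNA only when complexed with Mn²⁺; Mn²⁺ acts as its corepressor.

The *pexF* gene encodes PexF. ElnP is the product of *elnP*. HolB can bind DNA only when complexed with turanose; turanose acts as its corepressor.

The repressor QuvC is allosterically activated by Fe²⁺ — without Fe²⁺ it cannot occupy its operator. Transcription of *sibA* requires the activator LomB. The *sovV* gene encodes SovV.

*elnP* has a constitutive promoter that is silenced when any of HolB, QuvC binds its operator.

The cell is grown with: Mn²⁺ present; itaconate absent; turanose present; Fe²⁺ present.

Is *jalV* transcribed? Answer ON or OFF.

OFF

Turanose is present, so HolB is active.
Fe²⁺ is present, so QuvC is active.
With repressor HolB bound, *elnP* is not transcribed.
So ElnP is not produced.
Itaconate is absent, so LomB is inactive.
Required activator LomB is absent, so *sibA* is not transcribed.
So SibA is not produced.
With no repressor bound, *pexF* is transcribed.
So PexF is produced and active.
No repressor is bound and PexF is active, so *sovV* is transcribed.
So SovV is produced and active.
With repressor SovV bound, *jalV* is not transcribed.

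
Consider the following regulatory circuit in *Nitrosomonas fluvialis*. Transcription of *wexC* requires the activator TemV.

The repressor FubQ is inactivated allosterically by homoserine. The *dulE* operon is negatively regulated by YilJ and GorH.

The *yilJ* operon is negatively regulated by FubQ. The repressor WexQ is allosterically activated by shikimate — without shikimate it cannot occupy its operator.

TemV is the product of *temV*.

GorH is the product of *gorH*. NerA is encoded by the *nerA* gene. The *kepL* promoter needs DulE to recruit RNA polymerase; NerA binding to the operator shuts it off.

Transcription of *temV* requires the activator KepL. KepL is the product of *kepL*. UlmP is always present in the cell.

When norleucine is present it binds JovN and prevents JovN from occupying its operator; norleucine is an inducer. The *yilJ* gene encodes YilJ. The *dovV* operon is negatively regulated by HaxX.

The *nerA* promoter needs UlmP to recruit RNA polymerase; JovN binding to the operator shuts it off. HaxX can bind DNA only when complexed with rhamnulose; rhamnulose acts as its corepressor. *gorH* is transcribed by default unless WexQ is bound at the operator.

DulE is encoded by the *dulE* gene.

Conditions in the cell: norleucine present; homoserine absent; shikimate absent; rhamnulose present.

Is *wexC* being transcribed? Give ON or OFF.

Homoserine is absent, so FubQ is active.
With repressor FubQ bound, *yilJ* is not transcribed.
So YilJ is not produced.
Shikimate is absent, so WexQ is inactive.
With no repressor bound, *gorH* is transcribed.
So GorH is produced and active.
With repressor GorH bound, *dulE* is not transcribed.
So DulE is not produced.
UlmP is produced constitutively and is active.
Norleucine is present, so JovN is inactive.
No repressor is bound and UlmP is active, so *nerA* is transcribed.
So NerA is produced and active.
With repressor NerA bound, *kepL* is not transcribed.
So KepL is not produced.
Required activator KepL is absent, so *temV* is not transcribed.
So TemV is not produced.
Required activator TemV is absent, so *wexC* is not transcribed.

OFF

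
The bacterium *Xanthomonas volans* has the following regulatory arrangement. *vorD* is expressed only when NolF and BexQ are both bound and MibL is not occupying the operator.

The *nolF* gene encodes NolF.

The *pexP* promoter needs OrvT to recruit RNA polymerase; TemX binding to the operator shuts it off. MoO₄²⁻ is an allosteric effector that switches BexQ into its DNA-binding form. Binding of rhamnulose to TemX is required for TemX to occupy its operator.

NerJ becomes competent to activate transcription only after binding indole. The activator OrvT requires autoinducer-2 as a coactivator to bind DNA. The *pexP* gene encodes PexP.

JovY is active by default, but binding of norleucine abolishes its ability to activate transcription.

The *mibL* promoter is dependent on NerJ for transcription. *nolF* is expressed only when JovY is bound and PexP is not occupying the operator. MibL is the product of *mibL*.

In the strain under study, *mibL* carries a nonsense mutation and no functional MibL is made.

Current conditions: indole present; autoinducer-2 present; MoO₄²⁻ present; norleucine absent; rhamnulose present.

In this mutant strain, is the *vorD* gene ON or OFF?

ON

Rhamnulose is present, so TemX is active.
Autoinducer-2 is present, so OrvT is active.
With repressor TemX bound, *pexP* is not transcribed.
So PexP is not produced.
Norleucine is absent, so JovY is active.
No repressor is bound and JovY is active, so *nolF* is transcribed.
So NolF is produced and active.
MoO₄²⁻ is present, so BexQ is active.
MibL is non-functional in this strain, so it has no effect.
No repressor is bound and NolF and BexQ are active, so *vorD* is transcribed.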